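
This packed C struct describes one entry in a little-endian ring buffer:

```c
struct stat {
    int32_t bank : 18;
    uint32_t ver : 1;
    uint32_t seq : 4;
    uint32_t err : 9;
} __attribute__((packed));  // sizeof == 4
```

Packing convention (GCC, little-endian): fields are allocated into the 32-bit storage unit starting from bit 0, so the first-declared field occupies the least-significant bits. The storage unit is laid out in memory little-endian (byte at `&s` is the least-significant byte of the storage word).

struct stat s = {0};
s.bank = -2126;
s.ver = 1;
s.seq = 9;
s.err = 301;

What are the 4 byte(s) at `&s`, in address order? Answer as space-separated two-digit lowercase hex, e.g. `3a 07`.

b2 f7 cf 96

[0+:18] bank=-2126 & 0x3ffff = 0x3f7b2; word=0x0003f7b2
[18+:1] ver=1 & 0x1 = 0x1; word=0x0007f7b2
[19+:4] seq=9 & 0xf = 0x9; word=0x004ff7b2
[23+:9] err=301 & 0x1ff = 0x12d; word=0x96cff7b2
word = 0x96cff7b2 → little-endian bytes:
  [0]=0xb2  [1]=0xf7  [2]=0xcf  [3]=0x96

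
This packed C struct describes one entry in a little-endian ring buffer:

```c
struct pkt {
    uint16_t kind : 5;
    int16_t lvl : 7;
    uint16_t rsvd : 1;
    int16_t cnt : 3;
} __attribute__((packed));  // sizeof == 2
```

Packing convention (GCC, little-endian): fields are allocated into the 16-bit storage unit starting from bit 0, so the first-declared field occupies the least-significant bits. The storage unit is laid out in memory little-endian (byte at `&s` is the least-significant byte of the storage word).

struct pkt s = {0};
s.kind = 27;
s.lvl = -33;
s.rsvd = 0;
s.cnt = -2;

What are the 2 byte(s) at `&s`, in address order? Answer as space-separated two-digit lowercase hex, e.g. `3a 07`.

fb cb

kind (5b) val=27 bits=0x1b at bit 0: 0x001b
lvl (7b) val=-33 bits=0x5f at bit 5: 0x0bfb
rsvd (1b) val=0 bits=0x0 at bit 12: 0x0bfb
cnt (3b) val=-2 bits=0x6 at bit 13: 0xcbfb
word = 0xcbfb → little-endian bytes:
  [0]=0xfb  [1]=0xcb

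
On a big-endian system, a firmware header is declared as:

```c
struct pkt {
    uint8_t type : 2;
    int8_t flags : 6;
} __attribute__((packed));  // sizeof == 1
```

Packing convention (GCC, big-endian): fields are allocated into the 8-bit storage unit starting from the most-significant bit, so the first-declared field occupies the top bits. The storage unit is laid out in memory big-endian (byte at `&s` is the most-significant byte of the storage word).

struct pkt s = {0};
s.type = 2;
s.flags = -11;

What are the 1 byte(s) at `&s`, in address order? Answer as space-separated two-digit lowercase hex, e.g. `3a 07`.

b5

type:2 = 2 → 0x2 << 6 → word 0x80
flags:6 = -11 → 0x35 << 0 → word 0xb5
word = 0xb5 → big-endian bytes:
  [0]=0xb5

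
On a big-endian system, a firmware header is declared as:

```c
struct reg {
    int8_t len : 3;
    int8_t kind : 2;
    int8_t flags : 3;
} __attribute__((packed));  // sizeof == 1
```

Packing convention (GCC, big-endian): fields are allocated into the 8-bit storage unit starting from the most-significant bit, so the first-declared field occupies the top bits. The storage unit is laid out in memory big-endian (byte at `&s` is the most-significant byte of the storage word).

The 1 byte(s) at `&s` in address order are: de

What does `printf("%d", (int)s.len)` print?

-2

[0]=0xde (big-endian) → word 0xde
len [5+:3] = (word>>5) & 0x7 = 6  ←
kind [3+:2] = (word>>3) & 0x3 = 3
flags [0+:3] = (word>>0) & 0x7 = 6
len signed 3b, MSB=1: 6 - 8 = -2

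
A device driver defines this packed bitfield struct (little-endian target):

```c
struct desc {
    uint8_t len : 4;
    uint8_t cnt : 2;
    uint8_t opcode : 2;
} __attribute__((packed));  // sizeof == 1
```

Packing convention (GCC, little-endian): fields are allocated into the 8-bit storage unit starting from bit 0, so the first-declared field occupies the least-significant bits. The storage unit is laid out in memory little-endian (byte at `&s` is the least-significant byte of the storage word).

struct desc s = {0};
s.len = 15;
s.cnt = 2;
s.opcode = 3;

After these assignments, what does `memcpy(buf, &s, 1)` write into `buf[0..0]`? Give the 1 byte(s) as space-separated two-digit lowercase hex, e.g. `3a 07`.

ef

len (4b) val=15 bits=0xf at bit 0: 0x0f
cnt (2b) val=2 bits=0x2 at bit 4: 0x2f
opcode (2b) val=3 bits=0x3 at bit 6: 0xef
word = 0xef → little-endian bytes:
  [0]=0xef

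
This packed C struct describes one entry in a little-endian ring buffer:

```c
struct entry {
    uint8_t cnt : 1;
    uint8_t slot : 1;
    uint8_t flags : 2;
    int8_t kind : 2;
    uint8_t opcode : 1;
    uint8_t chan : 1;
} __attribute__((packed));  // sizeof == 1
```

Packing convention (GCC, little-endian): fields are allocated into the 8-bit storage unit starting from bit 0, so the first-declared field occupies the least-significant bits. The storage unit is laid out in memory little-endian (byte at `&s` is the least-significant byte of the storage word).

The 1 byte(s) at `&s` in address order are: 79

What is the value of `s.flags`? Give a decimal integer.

2

[0]=0x79 (little-endian) → word 0x79
cnt:1 @ bit 0 → (0x79>>0)&0x1 = 0x1
slot:1 @ bit 1 → (0x79>>1)&0x1 = 0x0
flags:2 @ bit 2 → (0x79>>2)&0x3 = 0x2  ←
kind:2 @ bit 4 → (0x79>>4)&0x3 = 0x3
opcode:1 @ bit 6 → (0x79>>6)&0x1 = 0x1
chan:1 @ bit 7 → (0x79>>7)&0x1 = 0x0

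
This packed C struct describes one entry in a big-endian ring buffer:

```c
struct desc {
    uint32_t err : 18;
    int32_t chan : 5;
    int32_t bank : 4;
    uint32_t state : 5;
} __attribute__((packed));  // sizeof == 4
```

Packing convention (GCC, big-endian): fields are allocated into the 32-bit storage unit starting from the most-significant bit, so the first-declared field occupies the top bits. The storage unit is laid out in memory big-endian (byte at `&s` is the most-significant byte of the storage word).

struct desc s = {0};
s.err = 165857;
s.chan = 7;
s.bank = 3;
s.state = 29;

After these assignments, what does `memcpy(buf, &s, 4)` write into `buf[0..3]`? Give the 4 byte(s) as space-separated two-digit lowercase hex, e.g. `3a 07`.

err (18b) val=165857 bits=0x287e1 at bit 14: 0xa1f84000
chan (5b) val=7 bits=0x7 at bit 9: 0xa1f84e00
bank (4b) val=3 bits=0x3 at bit 5: 0xa1f84e60
state (5b) val=29 bits=0x1d at bit 0: 0xa1f84e7d
word = 0xa1f84e7d → big-endian bytes:
  [0]=0xa1  [1]=0xf8  [2]=0x4e  [3]=0x7d

a1 f8 4e 7d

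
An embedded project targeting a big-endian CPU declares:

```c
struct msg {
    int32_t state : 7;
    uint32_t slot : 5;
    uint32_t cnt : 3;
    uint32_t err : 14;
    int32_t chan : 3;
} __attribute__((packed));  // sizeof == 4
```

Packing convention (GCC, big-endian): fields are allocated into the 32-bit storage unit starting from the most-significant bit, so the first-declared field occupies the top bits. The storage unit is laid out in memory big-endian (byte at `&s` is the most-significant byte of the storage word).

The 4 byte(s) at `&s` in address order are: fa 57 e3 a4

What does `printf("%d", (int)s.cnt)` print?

[0]=0xfa [1]=0x57 [2]=0xe3 [3]=0xa4 (big-endian) → word 0xfa57e3a4
state [25+:7] = (word>>25) & 0x7f = 125
slot [20+:5] = (word>>20) & 0x1f = 5
cnt [17+:3] = (word>>17) & 0x7 = 3  ←
err [3+:14] = (word>>3) & 0x3fff = 15476
chan [0+:3] = (word>>0) & 0x7 = 4

3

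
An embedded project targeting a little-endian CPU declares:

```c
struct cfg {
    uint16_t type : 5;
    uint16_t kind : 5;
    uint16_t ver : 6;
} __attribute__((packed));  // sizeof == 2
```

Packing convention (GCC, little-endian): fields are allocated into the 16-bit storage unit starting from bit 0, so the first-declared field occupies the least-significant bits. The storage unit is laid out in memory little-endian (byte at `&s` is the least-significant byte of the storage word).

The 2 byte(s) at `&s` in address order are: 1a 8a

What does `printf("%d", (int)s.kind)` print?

[0]=0x1a [1]=0x8a (little-endian) → word 0x8a1a
type [0+:5] = (word>>0) & 0x1f = 26
kind [5+:5] = (word>>5) & 0x1f = 16  ←
ver [10+:6] = (word>>10) & 0x3f = 34

16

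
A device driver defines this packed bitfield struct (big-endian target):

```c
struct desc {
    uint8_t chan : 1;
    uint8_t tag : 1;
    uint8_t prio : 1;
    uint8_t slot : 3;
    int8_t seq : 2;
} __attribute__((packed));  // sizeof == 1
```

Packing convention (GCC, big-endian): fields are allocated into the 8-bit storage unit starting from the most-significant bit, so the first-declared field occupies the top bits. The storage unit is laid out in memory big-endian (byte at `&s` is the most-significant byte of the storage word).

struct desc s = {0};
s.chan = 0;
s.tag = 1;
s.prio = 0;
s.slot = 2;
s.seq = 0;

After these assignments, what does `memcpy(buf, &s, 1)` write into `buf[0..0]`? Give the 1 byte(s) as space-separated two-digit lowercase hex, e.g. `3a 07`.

[7+:1] chan=0 & 0x1 = 0x0; word=0x00
[6+:1] tag=1 & 0x1 = 0x1; word=0x40
[5+:1] prio=0 & 0x1 = 0x0; word=0x40
[2+:3] slot=2 & 0x7 = 0x2; word=0x48
[0+:2] seq=0 & 0x3 = 0x0; word=0x48
word = 0x48 → big-endian bytes:
  [0]=0x48

48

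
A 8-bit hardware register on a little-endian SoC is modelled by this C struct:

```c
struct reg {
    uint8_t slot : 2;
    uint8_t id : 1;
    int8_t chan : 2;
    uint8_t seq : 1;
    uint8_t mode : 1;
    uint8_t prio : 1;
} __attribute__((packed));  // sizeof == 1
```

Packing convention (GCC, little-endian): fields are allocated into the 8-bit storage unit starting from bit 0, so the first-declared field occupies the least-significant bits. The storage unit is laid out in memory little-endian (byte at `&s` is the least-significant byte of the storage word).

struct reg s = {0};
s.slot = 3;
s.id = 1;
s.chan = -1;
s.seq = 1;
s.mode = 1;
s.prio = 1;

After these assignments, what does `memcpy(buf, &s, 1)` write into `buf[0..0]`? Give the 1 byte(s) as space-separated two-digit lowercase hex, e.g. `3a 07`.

ff

slot (2b) val=3 bits=0x3 at bit 0: 0x03
id (1b) val=1 bits=0x1 at bit 2: 0x07
chan (2b) val=-1 bits=0x3 at bit 3: 0x1f
seq (1b) val=1 bits=0x1 at bit 5: 0x3f
mode (1b) val=1 bits=0x1 at bit 6: 0x7f
prio (1b) val=1 bits=0x1 at bit 7: 0xff
word = 0xff → little-endian bytes:
  [0]=0xff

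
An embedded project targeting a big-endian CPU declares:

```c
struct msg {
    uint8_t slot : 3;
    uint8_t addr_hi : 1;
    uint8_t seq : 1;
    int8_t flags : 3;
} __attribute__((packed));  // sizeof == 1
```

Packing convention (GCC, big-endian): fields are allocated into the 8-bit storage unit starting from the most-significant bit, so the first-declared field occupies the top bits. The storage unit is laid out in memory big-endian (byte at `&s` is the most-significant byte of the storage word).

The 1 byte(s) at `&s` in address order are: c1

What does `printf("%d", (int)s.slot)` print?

[0]=0xc1 (big-endian) → word 0xc1
slot:3 @ bit 5 → (0xc1>>5)&0x7 = 0x6  ←
addr_hi:1 @ bit 4 → (0xc1>>4)&0x1 = 0x0
seq:1 @ bit 3 → (0xc1>>3)&0x1 = 0x0
flags:3 @ bit 0 → (0xc1>>0)&0x7 = 0x1

6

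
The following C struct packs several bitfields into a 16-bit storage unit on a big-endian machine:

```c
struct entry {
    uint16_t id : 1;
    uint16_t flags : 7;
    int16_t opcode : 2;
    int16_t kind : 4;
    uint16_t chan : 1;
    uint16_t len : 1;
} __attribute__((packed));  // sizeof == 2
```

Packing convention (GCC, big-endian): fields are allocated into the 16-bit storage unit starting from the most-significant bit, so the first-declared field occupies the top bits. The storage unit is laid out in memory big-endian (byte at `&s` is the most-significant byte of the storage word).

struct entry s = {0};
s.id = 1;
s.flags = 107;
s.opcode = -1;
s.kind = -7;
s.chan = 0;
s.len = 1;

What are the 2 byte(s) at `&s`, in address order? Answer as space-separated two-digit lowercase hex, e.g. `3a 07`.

[15+:1] id=1 & 0x1 = 0x1; word=0x8000
[8+:7] flags=107 & 0x7f = 0x6b; word=0xeb00
[6+:2] opcode=-1 & 0x3 = 0x3; word=0xebc0
[2+:4] kind=-7 & 0xf = 0x9; word=0xebe4
[1+:1] chan=0 & 0x1 = 0x0; word=0xebe4
[0+:1] len=1 & 0x1 = 0x1; word=0xebe5
word = 0xebe5 → big-endian bytes:
  [0]=0xeb  [1]=0xe5

eb e5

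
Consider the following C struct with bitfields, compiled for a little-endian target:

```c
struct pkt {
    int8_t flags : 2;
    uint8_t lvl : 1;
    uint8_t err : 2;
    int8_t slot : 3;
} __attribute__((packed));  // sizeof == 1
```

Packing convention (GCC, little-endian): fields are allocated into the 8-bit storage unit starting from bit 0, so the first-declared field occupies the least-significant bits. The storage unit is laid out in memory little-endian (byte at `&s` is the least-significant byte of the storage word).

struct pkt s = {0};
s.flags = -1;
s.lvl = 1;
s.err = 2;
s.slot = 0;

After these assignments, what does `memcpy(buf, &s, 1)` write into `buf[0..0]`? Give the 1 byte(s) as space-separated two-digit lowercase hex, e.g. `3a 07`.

17

flags (2b) val=-1 bits=0x3 at bit 0: 0x03
lvl (1b) val=1 bits=0x1 at bit 2: 0x07
err (2b) val=2 bits=0x2 at bit 3: 0x17
slot (3b) val=0 bits=0x0 at bit 5: 0x17
word = 0x17 → little-endian bytes:
  [0]=0x17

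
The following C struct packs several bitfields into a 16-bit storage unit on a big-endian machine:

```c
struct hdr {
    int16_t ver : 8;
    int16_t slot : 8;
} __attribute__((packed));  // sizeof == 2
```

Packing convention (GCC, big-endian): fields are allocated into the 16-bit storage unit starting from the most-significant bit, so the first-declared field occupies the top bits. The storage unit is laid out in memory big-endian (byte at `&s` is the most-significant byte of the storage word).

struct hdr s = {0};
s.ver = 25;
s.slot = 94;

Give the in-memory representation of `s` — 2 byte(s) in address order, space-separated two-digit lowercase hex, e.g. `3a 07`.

ver:8 = 25 → 0x19 << 8 → word 0x1900
slot:8 = 94 → 0x5e << 0 → word 0x195e
word = 0x195e → big-endian bytes:
  [0]=0x19  [1]=0x5e

19 5e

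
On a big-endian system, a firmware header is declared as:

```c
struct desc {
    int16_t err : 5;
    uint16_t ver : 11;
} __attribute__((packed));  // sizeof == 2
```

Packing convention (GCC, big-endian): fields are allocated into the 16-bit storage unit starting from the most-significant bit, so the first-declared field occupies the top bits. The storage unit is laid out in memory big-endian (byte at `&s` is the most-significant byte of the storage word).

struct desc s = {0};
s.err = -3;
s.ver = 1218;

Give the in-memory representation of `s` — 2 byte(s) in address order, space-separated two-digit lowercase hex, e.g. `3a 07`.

ec c2

err:5 = -3 → 0x1d << 11 → word 0xe800
ver:11 = 1218 → 0x4c2 << 0 → word 0xecc2
word = 0xecc2 → big-endian bytes:
  [0]=0xec  [1]=0xc2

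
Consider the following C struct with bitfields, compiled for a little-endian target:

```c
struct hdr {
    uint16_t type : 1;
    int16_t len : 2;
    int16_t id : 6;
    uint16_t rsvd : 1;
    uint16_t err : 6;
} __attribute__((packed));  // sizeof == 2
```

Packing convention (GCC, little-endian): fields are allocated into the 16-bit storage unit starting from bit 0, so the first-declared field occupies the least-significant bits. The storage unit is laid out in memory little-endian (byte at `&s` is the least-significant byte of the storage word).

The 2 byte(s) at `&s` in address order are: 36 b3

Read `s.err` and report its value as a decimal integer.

44

[0]=0x36 [1]=0xb3 (little-endian) → word 0xb336
type [0+:1] = (word>>0) & 0x1 = 0
len [1+:2] = (word>>1) & 0x3 = 3
id [3+:6] = (word>>3) & 0x3f = 38
rsvd [9+:1] = (word>>9) & 0x1 = 1
err [10+:6] = (word>>10) & 0x3f = 44  ←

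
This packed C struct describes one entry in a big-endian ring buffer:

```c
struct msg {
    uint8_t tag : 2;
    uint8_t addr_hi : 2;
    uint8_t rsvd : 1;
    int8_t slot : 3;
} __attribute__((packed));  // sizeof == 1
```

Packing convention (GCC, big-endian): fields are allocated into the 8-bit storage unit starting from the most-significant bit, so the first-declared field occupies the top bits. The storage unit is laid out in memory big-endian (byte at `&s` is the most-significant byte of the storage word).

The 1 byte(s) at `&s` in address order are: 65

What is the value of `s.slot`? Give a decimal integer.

[0]=0x65 (big-endian) → word 0x65
tag [6+:2] = (word>>6) & 0x3 = 1
addr_hi [4+:2] = (word>>4) & 0x3 = 2
rsvd [3+:1] = (word>>3) & 0x1 = 0
slot [0+:3] = (word>>0) & 0x7 = 5  ←
slot signed 3b, MSB=1: 5 - 8 = -3

-3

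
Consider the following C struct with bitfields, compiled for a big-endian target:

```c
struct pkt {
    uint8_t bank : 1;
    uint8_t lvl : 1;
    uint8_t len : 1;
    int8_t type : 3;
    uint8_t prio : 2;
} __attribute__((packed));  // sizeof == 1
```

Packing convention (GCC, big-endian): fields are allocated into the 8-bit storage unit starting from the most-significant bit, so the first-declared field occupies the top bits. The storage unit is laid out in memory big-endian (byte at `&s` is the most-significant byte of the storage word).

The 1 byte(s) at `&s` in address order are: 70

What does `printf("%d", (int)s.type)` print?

[0]=0x70 (big-endian) → word 0x70
bank [7+:1] = (word>>7) & 0x1 = 0
lvl [6+:1] = (word>>6) & 0x1 = 1
len [5+:1] = (word>>5) & 0x1 = 1
type [2+:3] = (word>>2) & 0x7 = 4  ←
prio [0+:2] = (word>>0) & 0x3 = 0
type signed 3b, MSB=1: 4 - 8 = -4

-4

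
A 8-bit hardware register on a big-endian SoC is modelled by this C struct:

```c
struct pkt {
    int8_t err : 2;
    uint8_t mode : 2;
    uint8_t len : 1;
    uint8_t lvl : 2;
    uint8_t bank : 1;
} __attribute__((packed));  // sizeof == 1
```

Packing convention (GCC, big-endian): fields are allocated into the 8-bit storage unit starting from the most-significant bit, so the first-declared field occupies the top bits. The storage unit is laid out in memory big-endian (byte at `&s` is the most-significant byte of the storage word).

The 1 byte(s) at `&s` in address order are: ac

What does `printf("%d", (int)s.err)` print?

[0]=0xac (big-endian) → word 0xac
err:2 @ bit 6 → (0xac>>6)&0x3 = 0x2  ←
mode:2 @ bit 4 → (0xac>>4)&0x3 = 0x2
len:1 @ bit 3 → (0xac>>3)&0x1 = 0x1
lvl:2 @ bit 1 → (0xac>>1)&0x3 = 0x2
bank:1 @ bit 0 → (0xac>>0)&0x1 = 0x0
err signed 2b, MSB=1: 2 - 4 = -2

-2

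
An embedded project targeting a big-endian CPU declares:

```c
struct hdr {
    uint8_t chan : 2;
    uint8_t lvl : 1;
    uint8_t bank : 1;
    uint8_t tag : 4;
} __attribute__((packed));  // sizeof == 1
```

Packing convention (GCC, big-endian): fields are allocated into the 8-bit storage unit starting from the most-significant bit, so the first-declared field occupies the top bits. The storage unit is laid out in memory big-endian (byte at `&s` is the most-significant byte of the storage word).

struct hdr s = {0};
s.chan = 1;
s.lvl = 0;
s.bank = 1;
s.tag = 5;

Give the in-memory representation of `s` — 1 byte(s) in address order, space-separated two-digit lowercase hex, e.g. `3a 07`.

55

chan:2 = 1 → 0x1 << 6 → word 0x40
lvl:1 = 0 → 0x0 << 5 → word 0x40
bank:1 = 1 → 0x1 << 4 → word 0x50
tag:4 = 5 → 0x5 << 0 → word 0x55
word = 0x55 → big-endian bytes:
  [0]=0x55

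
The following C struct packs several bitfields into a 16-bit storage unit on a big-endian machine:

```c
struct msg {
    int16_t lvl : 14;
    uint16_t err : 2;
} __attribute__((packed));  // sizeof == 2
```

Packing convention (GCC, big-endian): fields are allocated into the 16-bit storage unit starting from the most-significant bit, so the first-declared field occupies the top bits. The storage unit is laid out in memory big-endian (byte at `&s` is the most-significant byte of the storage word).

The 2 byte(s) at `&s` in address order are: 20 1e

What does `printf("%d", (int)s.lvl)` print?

2055

[0]=0x20 [1]=0x1e (big-endian) → word 0x201e
lvl:14 @ bit 2 → (0x201e>>2)&0x3fff = 0x807  ←
err:2 @ bit 0 → (0x201e>>0)&0x3 = 0x2
lvl signed 14b, MSB=0: value = 2055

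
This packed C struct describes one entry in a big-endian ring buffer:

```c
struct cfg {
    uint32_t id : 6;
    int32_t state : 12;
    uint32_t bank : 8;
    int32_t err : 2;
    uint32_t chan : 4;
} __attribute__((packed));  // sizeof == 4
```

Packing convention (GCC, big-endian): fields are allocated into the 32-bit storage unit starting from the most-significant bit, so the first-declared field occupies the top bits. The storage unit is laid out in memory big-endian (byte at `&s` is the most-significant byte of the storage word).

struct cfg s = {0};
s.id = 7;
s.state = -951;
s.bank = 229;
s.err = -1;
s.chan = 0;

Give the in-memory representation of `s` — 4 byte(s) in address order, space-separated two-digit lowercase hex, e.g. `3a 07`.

1f 12 79 70

id:6 = 7 → 0x7 << 26 → word 0x1c000000
state:12 = -951 → 0xc49 << 14 → word 0x1f124000
bank:8 = 229 → 0xe5 << 6 → word 0x1f127940
err:2 = -1 → 0x3 << 4 → word 0x1f127970
chan:4 = 0 → 0x0 << 0 → word 0x1f127970
word = 0x1f127970 → big-endian bytes:
  [0]=0x1f  [1]=0x12  [2]=0x79  [3]=0x70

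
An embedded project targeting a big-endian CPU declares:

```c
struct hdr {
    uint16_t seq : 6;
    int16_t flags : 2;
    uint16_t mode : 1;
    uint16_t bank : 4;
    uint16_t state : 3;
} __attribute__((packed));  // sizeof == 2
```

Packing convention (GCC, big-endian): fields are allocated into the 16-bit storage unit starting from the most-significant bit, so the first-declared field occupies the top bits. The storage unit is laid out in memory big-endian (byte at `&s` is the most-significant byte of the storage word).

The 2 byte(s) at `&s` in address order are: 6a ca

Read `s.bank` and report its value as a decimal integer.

[0]=0x6a [1]=0xca (big-endian) → word 0x6aca
seq:6 @ bit 10 → (0x6aca>>10)&0x3f = 0x1a
flags:2 @ bit 8 → (0x6aca>>8)&0x3 = 0x2
mode:1 @ bit 7 → (0x6aca>>7)&0x1 = 0x1
bank:4 @ bit 3 → (0x6aca>>3)&0xf = 0x9  ←
state:3 @ bit 0 → (0x6aca>>0)&0x7 = 0x2

9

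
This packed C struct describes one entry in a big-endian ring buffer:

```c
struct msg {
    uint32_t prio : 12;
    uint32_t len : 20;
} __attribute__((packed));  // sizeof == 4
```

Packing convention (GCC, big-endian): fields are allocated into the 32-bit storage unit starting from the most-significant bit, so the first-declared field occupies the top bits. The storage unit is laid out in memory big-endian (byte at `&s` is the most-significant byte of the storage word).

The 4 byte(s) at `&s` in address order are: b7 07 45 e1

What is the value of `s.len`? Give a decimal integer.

[0]=0xb7 [1]=0x07 [2]=0x45 [3]=0xe1 (big-endian) → word 0xb70745e1
prio:12 @ bit 20 → (0xb70745e1>>20)&0xfff = 0xb70
len:20 @ bit 0 → (0xb70745e1>>0)&0xfffff = 0x745e1  ←

476641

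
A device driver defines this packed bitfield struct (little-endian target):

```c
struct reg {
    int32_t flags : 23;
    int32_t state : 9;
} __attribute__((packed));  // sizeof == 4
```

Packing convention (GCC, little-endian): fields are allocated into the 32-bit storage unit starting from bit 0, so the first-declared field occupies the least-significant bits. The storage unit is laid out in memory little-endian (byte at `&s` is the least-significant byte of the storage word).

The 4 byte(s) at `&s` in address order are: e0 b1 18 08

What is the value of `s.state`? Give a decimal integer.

16

[0]=0xe0 [1]=0xb1 [2]=0x18 [3]=0x08 (little-endian) → word 0x0818b1e0
flags:23 @ bit 0 → (0x0818b1e0>>0)&0x7fffff = 0x18b1e0
state:9 @ bit 23 → (0x0818b1e0>>23)&0x1ff = 0x10  ←
state signed 9b, MSB=0: value = 16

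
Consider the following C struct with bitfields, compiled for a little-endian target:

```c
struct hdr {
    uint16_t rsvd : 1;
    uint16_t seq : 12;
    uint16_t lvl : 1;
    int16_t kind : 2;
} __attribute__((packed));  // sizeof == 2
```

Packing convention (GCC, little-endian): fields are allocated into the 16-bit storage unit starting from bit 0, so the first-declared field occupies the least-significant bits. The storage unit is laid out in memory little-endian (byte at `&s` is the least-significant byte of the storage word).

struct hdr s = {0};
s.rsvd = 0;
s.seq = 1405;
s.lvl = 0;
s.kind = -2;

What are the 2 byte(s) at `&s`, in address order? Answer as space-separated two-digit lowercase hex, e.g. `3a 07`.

rsvd (1b) val=0 bits=0x0 at bit 0: 0x0000
seq (12b) val=1405 bits=0x57d at bit 1: 0x0afa
lvl (1b) val=0 bits=0x0 at bit 13: 0x0afa
kind (2b) val=-2 bits=0x2 at bit 14: 0x8afa
word = 0x8afa → little-endian bytes:
  [0]=0xfa  [1]=0x8a

fa 8a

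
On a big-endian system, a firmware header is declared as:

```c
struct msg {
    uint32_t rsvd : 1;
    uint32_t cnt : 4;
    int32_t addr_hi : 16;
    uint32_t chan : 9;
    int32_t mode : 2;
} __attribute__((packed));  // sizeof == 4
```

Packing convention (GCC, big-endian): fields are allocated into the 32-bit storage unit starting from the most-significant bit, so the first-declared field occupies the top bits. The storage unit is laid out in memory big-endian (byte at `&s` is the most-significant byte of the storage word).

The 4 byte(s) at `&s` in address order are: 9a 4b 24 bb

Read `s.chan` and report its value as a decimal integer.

[0]=0x9a [1]=0x4b [2]=0x24 [3]=0xbb (big-endian) → word 0x9a4b24bb
rsvd:1 @ bit 31 → (0x9a4b24bb>>31)&0x1 = 0x1
cnt:4 @ bit 27 → (0x9a4b24bb>>27)&0xf = 0x3
addr_hi:16 @ bit 11 → (0x9a4b24bb>>11)&0xffff = 0x4964
chan:9 @ bit 2 → (0x9a4b24bb>>2)&0x1ff = 0x12e  ←
mode:2 @ bit 0 → (0x9a4b24bb>>0)&0x3 = 0x3

302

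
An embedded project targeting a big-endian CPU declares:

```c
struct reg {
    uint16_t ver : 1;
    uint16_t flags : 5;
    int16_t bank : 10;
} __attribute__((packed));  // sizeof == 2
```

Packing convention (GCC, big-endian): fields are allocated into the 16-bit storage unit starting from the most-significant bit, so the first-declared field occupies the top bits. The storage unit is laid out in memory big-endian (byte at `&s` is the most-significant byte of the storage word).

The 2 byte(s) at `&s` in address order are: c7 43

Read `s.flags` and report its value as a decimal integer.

17

[0]=0xc7 [1]=0x43 (big-endian) → word 0xc743
ver:1 @ bit 15 → (0xc743>>15)&0x1 = 0x1
flags:5 @ bit 10 → (0xc743>>10)&0x1f = 0x11  ←
bank:10 @ bit 0 → (0xc743>>0)&0x3ff = 0x343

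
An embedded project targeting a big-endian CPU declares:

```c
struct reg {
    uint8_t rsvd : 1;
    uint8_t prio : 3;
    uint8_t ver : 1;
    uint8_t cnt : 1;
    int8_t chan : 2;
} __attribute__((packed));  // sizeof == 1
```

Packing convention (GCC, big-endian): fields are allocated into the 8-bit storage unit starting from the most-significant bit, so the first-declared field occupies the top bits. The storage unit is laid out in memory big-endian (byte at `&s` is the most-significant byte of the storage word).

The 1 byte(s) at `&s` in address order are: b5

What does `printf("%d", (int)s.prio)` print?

3

[0]=0xb5 (big-endian) → word 0xb5
rsvd:1 @ bit 7 → (0xb5>>7)&0x1 = 0x1
prio:3 @ bit 4 → (0xb5>>4)&0x7 = 0x3  ←
ver:1 @ bit 3 → (0xb5>>3)&0x1 = 0x0
cnt:1 @ bit 2 → (0xb5>>2)&0x1 = 0x1
chan:2 @ bit 0 → (0xb5>>0)&0x3 = 0x1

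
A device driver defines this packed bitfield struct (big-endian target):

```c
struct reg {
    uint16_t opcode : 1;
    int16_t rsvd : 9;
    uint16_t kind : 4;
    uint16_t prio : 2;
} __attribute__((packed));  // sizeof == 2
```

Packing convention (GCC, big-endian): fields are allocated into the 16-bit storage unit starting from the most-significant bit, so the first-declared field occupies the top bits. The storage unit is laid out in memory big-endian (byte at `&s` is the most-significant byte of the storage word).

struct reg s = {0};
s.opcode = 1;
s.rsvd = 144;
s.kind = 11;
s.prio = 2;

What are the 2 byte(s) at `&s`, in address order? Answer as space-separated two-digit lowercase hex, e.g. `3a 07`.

opcode (1b) val=1 bits=0x1 at bit 15: 0x8000
rsvd (9b) val=144 bits=0x90 at bit 6: 0xa400
kind (4b) val=11 bits=0xb at bit 2: 0xa42c
prio (2b) val=2 bits=0x2 at bit 0: 0xa42e
word = 0xa42e → big-endian bytes:
  [0]=0xa4  [1]=0x2e

a4 2e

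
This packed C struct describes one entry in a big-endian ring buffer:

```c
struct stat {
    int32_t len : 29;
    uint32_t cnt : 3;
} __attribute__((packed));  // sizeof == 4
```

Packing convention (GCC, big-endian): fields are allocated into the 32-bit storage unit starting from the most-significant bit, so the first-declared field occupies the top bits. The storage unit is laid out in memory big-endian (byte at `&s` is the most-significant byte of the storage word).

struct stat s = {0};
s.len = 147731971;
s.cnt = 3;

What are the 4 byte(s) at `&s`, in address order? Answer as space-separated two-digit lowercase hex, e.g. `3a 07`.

len:29 = 147731971 → 0x8ce3603 << 3 → word 0x4671b018
cnt:3 = 3 → 0x3 << 0 → word 0x4671b01b
word = 0x4671b01b → big-endian bytes:
  [0]=0x46  [1]=0x71  [2]=0xb0  [3]=0x1b

46 71 b0 1b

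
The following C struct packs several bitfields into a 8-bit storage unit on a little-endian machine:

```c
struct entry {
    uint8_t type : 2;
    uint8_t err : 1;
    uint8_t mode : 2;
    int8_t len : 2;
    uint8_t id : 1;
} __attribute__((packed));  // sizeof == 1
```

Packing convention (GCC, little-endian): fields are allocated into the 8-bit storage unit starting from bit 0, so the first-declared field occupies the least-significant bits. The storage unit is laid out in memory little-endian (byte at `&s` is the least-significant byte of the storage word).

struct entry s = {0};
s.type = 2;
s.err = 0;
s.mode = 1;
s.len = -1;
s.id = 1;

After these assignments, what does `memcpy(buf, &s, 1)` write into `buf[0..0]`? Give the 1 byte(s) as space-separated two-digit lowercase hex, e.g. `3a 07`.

type (2b) val=2 bits=0x2 at bit 0: 0x02
err (1b) val=0 bits=0x0 at bit 2: 0x02
mode (2b) val=1 bits=0x1 at bit 3: 0x0a
len (2b) val=-1 bits=0x3 at bit 5: 0x6a
id (1b) val=1 bits=0x1 at bit 7: 0xea
word = 0xea → little-endian bytes:
  [0]=0xea

ea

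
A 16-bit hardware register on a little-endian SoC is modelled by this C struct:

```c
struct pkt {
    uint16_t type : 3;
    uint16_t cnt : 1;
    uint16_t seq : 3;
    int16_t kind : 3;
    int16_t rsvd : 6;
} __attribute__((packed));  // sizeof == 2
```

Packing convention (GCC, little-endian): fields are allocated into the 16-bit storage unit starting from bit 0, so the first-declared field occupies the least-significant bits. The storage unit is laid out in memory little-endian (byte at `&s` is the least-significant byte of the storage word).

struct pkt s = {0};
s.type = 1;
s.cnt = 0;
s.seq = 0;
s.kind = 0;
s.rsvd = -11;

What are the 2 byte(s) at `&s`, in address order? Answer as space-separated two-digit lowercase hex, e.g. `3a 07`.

01 d4

type (3b) val=1 bits=0x1 at bit 0: 0x0001
cnt (1b) val=0 bits=0x0 at bit 3: 0x0001
seq (3b) val=0 bits=0x0 at bit 4: 0x0001
kind (3b) val=0 bits=0x0 at bit 7: 0x0001
rsvd (6b) val=-11 bits=0x35 at bit 10: 0xd401
word = 0xd401 → little-endian bytes:
  [0]=0x01  [1]=0xd4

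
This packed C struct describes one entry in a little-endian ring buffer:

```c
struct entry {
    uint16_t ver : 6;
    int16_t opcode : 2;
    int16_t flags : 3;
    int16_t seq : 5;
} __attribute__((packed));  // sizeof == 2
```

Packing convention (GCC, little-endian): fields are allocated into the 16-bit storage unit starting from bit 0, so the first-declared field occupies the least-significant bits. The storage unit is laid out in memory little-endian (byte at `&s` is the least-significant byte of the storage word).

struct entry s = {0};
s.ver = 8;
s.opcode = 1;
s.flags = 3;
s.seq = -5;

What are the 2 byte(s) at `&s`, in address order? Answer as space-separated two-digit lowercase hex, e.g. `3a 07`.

48 db

[0+:6] ver=8 & 0x3f = 0x8; word=0x0008
[6+:2] opcode=1 & 0x3 = 0x1; word=0x0048
[8+:3] flags=3 & 0x7 = 0x3; word=0x0348
[11+:5] seq=-5 & 0x1f = 0x1b; word=0xdb48
word = 0xdb48 → little-endian bytes:
  [0]=0x48  [1]=0xdb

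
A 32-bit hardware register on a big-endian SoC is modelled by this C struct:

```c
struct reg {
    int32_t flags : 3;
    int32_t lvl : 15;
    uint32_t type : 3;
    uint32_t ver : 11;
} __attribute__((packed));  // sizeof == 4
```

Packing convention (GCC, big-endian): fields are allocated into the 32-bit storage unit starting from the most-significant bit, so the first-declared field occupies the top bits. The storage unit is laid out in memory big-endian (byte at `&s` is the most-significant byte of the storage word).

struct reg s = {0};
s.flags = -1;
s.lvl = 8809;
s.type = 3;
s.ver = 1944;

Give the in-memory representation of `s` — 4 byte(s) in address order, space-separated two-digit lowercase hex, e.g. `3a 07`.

[29+:3] flags=-1 & 0x7 = 0x7; word=0xe0000000
[14+:15] lvl=8809 & 0x7fff = 0x2269; word=0xe89a4000
[11+:3] type=3 & 0x7 = 0x3; word=0xe89a5800
[0+:11] ver=1944 & 0x7ff = 0x798; word=0xe89a5f98
word = 0xe89a5f98 → big-endian bytes:
  [0]=0xe8  [1]=0x9a  [2]=0x5f  [3]=0x98

e8 9a 5f 98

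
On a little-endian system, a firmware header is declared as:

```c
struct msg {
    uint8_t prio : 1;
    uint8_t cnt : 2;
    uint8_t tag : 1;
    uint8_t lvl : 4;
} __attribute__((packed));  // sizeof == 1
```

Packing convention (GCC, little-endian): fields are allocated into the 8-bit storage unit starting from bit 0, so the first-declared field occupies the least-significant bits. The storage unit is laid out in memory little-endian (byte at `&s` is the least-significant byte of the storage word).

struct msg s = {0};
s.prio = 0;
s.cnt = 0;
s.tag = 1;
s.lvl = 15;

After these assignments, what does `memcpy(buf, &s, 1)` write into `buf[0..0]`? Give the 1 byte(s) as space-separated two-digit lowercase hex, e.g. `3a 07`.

prio (1b) val=0 bits=0x0 at bit 0: 0x00
cnt (2b) val=0 bits=0x0 at bit 1: 0x00
tag (1b) val=1 bits=0x1 at bit 3: 0x08
lvl (4b) val=15 bits=0xf at bit 4: 0xf8
word = 0xf8 → little-endian bytes:
  [0]=0xf8

f8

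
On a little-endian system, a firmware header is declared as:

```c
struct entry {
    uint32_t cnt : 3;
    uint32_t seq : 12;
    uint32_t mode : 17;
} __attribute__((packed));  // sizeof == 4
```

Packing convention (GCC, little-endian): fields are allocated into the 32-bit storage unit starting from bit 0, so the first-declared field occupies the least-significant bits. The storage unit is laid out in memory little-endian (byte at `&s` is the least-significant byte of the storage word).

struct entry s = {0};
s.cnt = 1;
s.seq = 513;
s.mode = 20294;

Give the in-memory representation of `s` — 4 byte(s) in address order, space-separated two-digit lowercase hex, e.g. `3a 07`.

cnt (3b) val=1 bits=0x1 at bit 0: 0x00000001
seq (12b) val=513 bits=0x201 at bit 3: 0x00001009
mode (17b) val=20294 bits=0x4f46 at bit 15: 0x27a31009
word = 0x27a31009 → little-endian bytes:
  [0]=0x09  [1]=0x10  [2]=0xa3  [3]=0x27

09 10 a3 27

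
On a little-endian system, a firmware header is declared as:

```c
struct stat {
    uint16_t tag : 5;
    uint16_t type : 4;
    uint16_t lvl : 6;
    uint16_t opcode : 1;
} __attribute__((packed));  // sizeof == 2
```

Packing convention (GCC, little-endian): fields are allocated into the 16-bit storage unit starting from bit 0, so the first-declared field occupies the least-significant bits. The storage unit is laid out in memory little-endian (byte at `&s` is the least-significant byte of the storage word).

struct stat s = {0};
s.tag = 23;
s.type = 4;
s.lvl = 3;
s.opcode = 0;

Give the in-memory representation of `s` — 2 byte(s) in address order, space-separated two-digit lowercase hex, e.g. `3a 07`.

97 06

tag (5b) val=23 bits=0x17 at bit 0: 0x0017
type (4b) val=4 bits=0x4 at bit 5: 0x0097
lvl (6b) val=3 bits=0x3 at bit 9: 0x0697
opcode (1b) val=0 bits=0x0 at bit 15: 0x0697
word = 0x0697 → little-endian bytes:
  [0]=0x97  [1]=0x06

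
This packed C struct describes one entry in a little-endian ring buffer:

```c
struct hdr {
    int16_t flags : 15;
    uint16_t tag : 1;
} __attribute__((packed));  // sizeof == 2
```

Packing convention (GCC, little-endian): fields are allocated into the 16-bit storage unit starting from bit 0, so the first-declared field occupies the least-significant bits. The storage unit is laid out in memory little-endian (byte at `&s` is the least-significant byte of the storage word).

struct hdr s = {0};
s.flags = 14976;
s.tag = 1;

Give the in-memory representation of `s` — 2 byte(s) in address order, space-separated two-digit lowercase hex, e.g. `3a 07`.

[0+:15] flags=14976 & 0x7fff = 0x3a80; word=0x3a80
[15+:1] tag=1 & 0x1 = 0x1; word=0xba80
word = 0xba80 → little-endian bytes:
  [0]=0x80  [1]=0xba

80 ba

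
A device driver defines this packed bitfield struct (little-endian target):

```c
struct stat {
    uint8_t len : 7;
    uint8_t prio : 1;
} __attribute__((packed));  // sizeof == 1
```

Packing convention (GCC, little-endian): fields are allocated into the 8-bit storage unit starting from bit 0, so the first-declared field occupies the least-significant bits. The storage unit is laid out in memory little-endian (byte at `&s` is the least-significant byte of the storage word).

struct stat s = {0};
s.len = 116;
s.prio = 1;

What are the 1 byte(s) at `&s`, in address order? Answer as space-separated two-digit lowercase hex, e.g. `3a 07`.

len:7 = 116 → 0x74 << 0 → word 0x74
prio:1 = 1 → 0x1 << 7 → word 0xf4
word = 0xf4 → little-endian bytes:
  [0]=0xf4

f4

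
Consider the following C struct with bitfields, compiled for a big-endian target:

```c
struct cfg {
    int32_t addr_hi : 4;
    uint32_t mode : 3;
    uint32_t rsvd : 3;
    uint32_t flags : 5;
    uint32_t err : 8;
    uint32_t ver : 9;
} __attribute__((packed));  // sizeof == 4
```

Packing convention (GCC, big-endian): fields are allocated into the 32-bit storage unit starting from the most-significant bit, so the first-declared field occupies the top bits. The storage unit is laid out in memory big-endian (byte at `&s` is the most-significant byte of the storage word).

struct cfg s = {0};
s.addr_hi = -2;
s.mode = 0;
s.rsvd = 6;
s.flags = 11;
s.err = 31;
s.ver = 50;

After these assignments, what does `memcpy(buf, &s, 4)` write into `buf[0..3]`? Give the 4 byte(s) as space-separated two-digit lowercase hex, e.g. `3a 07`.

e1 96 3e 32

addr_hi:4 = -2 → 0xe << 28 → word 0xe0000000
mode:3 = 0 → 0x0 << 25 → word 0xe0000000
rsvd:3 = 6 → 0x6 << 22 → word 0xe1800000
flags:5 = 11 → 0xb << 17 → word 0xe1960000
err:8 = 31 → 0x1f << 9 → word 0xe1963e00
ver:9 = 50 → 0x32 << 0 → word 0xe1963e32
word = 0xe1963e32 → big-endian bytes:
  [0]=0xe1  [1]=0x96  [2]=0x3e  [3]=0x32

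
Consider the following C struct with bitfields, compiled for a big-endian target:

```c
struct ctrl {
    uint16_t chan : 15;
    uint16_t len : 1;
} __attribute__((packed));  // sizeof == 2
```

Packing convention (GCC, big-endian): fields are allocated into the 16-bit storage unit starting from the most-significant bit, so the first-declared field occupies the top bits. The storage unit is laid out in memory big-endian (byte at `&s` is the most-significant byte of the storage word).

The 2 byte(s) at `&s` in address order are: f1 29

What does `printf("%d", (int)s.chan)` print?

[0]=0xf1 [1]=0x29 (big-endian) → word 0xf129
chan [1+:15] = (word>>1) & 0x7fff = 30868  ←
len [0+:1] = (word>>0) & 0x1 = 1

30868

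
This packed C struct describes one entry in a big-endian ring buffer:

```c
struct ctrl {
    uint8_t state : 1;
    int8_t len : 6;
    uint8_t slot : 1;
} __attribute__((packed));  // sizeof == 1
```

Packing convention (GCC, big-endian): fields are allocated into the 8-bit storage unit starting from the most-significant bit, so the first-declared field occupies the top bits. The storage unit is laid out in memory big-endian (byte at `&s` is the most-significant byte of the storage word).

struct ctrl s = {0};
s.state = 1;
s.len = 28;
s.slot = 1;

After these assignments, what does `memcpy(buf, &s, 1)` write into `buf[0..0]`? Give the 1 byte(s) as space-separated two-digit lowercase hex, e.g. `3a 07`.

state (1b) val=1 bits=0x1 at bit 7: 0x80
len (6b) val=28 bits=0x1c at bit 1: 0xb8
slot (1b) val=1 bits=0x1 at bit 0: 0xb9
word = 0xb9 → big-endian bytes:
  [0]=0xb9

b9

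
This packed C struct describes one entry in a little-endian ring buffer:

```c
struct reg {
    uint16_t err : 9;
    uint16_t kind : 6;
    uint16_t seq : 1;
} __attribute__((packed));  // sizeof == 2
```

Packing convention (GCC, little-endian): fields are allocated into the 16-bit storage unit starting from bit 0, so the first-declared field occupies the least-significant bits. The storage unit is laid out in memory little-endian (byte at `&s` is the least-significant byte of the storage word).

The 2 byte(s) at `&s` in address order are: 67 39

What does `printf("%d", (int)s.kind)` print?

[0]=0x67 [1]=0x39 (little-endian) → word 0x3967
err:9 @ bit 0 → (0x3967>>0)&0x1ff = 0x167
kind:6 @ bit 9 → (0x3967>>9)&0x3f = 0x1c  ←
seq:1 @ bit 15 → (0x3967>>15)&0x1 = 0x0

28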